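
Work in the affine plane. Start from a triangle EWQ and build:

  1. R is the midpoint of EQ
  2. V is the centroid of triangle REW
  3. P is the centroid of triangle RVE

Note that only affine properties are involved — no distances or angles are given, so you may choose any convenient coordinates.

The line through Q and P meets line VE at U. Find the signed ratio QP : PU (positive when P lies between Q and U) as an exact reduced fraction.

QP:PU = 5

Work in coordinates with E = (0, 0), W = (1, 0), Q = (0, 1).
1. R is the midpoint of EQ ⇒ R = (0, 1/2)
2. V is the centroid of triangle REW ⇒ V = (1/3, 1/6)
3. P is the centroid of triangle RVE ⇒ P = (1/9, 2/9)
line QP meets VE at U = (2/15, 1/15)
P = Q + t·(U−Q) with t = 5/6, so QP:PU = 5/6:1/6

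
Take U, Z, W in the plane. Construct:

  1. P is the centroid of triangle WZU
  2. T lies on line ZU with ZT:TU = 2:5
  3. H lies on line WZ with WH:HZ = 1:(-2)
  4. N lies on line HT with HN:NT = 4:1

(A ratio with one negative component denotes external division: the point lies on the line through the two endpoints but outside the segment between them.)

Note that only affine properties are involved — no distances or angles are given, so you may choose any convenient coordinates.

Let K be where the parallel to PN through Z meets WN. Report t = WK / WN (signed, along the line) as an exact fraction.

t = 11/5

Set U = (0, 0), Z = (1, 0), W = (0, 1); any affine frame gives the same invariant.
1. P is the centroid of triangle WZU ⇒ P = (1/3, 1/3)
2. T lies on line ZU with ZT:TU = 2:5 ⇒ T = (5/7, 0)
3. H lies on line WZ with WH:HZ = 1:(-2) ⇒ H = (-1, 2)
4. N lies on line HT with HN:NT = 4:1 ⇒ N = (13/35, 2/5)
through Z parallel to PN: direction (4/105, 1/15); meets WN at K = (143/175, -8/25)
K = W + t·(N−W) with t = 11/5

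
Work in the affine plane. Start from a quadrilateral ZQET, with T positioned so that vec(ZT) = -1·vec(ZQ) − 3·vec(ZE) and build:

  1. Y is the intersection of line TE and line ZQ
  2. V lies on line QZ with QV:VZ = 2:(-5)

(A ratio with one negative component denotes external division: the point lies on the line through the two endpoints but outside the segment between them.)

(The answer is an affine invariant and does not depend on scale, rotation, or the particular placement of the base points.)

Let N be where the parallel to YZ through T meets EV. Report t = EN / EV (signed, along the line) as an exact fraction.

Assign Z = (0, 0), Q = (1, 0), E = (0, 1), T = (-1, -3) — the answer is frame-independent, so this choice is without loss of generality.
1. Y is the intersection of line TE and line ZQ ⇒ Y = (-1/4, 0)
2. V lies on line QZ with QV:VZ = 2:(-5) ⇒ V = (5/3, 0)
through T parallel to YZ: direction (1/4, 0); meets EV at N = (20/3, -3)
N = E + t·(V−E) with t = 4

t = 4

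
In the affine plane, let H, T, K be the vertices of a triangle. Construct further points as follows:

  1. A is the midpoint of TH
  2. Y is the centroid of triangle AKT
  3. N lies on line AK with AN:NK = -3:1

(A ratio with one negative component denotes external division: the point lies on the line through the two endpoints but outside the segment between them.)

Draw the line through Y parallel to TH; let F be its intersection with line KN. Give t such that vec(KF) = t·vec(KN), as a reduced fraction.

Assign H = (0, 0), T = (1, 0), K = (0, 1) — the answer is frame-independent, so this choice is without loss of generality.
1. A is the midpoint of TH ⇒ A = (1/2, 0)
2. Y is the centroid of triangle AKT ⇒ Y = (1/2, 1/3)
3. N lies on line AK with AN:NK = -3:1 ⇒ N = (-1/4, 3/2)
through Y parallel to TH: direction (-1, 0); meets KN at F = (1/3, 1/3)
F = K + t·(N−K) with t = -4/3

t = -4/3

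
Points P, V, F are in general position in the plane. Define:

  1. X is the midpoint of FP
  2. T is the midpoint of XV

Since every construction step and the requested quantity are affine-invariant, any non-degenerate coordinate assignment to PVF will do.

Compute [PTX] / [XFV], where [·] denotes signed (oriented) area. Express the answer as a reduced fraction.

Work in coordinates with P = (0, 0), V = (1, 0), F = (0, 1).
1. X is the midpoint of FP ⇒ X = (0, 1/2)
2. T is the midpoint of XV ⇒ T = (1/2, 1/4)
2·[PTX] = 1/4, 2·[XFV] = -1/2
[PTX]:[XFV] = 1/4:-1/2 = -1/2

[PTX]:[XFV] = -1/2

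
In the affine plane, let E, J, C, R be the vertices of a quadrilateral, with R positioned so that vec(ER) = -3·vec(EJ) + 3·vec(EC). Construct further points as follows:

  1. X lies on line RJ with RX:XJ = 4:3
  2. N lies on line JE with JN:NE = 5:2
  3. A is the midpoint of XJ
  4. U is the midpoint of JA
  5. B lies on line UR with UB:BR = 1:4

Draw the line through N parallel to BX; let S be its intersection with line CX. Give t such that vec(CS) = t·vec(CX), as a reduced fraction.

Work in coordinates with E = (0, 0), J = (1, 0), C = (0, 1), R = (-3, 3).
1. X lies on line RJ with RX:XJ = 4:3 ⇒ X = (-5/7, 9/7)
2. N lies on line JE with JN:NE = 5:2 ⇒ N = (2/7, 0)
3. A is the midpoint of XJ ⇒ A = (1/7, 9/14)
4. U is the midpoint of JA ⇒ U = (4/7, 9/28)
5. B lies on line UR with UB:BR = 1:4 ⇒ B = (-1/7, 6/7)
through N parallel to BX: direction (-4/7, 3/7); meets CX at S = (-110/49, 93/49)
S = C + t·(X−C) with t = 22/7

t = 22/7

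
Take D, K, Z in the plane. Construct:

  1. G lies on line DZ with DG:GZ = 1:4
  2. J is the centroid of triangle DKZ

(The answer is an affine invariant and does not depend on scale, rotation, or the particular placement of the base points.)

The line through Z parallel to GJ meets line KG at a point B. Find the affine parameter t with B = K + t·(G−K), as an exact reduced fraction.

Work in coordinates with D = (0, 0), K = (1, 0), Z = (0, 1).
1. G lies on line DZ with DG:GZ = 1:4 ⇒ G = (0, 1/5)
2. J is the centroid of triangle DKZ ⇒ J = (1/3, 1/3)
through Z parallel to GJ: direction (1/3, 2/15); meets KG at B = (-4/3, 7/15)
B = K + t·(G−K) with t = 7/3

t = 7/3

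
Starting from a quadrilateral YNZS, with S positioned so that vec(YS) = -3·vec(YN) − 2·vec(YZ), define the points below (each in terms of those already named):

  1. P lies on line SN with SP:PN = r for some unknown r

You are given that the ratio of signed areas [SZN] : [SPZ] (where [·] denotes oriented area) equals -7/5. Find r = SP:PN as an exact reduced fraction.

Work in coordinates with Y = (0, 0), N = (1, 0), Z = (0, 1), S = (-3, -2).
1. With SP:PN = r, write λ = r/(r+1) so P = S + λ·(N−S); P is affine-linear in λ
Every point depending on P is an affine combination of P and λ-independent points, so each such coordinate is linear in λ; the λ² term in each signed area is a multiple of (N−S)×(N−S) = 0, so 2·[SZN] and 2·[SPZ] are each linear in λ. Evaluating at λ=0 and λ=1:
  2·[SZN] = -6,   2·[SPZ] = 6·λ
So [SZN]:[SPZ] = (-6) / (6·λ). Setting this equal to -7/5:
  -6 = -7/5·(6·λ)  ⇒  λ = 5/7
Then r = λ/(1−λ) = (5/7)/(2/7) = 5/2. Check: with r = 5/2, P = (-1/7, -4/7) and [SZN]:[SPZ] = -7/5 as required.

r = 5/2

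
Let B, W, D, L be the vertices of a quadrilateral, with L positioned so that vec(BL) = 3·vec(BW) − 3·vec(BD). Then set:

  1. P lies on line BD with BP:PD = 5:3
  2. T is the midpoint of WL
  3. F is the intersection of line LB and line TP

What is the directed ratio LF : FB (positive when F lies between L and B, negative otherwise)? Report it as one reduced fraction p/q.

LF:FB = -7/10

Work in coordinates with B = (0, 0), W = (1, 0), D = (0, 1), L = (3, -3).
1. P lies on line BD with BP:PD = 5:3 ⇒ P = (0, 5/8)
2. T is the midpoint of WL ⇒ T = (2, -3/2)
3. F is the intersection of line LB and line TP ⇒ F = (10, -10)
F = L + t·(B−L) with t = -7/3, so LF:FB = t:(1−t) = -7/3:10/3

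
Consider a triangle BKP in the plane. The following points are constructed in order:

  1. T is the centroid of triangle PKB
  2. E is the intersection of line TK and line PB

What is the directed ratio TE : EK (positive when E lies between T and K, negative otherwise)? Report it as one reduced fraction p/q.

Assign B = (0, 0), K = (1, 0), P = (0, 1) — the answer is frame-independent, so this choice is without loss of generality.
1. T is the centroid of triangle PKB ⇒ T = (1/3, 1/3)
2. E is the intersection of line TK and line PB ⇒ E = (0, 1/2)
E = T + t·(K−T) with t = -1/2, so TE:EK = t:(1−t) = -1/2:3/2

TE:EK = -1/3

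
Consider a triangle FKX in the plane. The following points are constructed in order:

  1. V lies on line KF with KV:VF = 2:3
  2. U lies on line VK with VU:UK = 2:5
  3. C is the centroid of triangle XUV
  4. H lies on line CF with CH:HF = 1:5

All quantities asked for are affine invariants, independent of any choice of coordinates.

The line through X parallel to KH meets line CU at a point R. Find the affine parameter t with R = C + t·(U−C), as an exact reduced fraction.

t = -38/17

Assign F = (0, 0), K = (1, 0), X = (0, 1) — the answer is frame-independent, so this choice is without loss of generality.
1. V lies on line KF with KV:VF = 2:3 ⇒ V = (3/5, 0)
2. U lies on line VK with VU:UK = 2:5 ⇒ U = (5/7, 0)
3. C is the centroid of triangle XUV ⇒ C = (46/105, 1/3)
4. H lies on line CF with CH:HF = 1:5 ⇒ H = (23/63, 5/18)
through X parallel to KH: direction (-40/63, 5/18); meets CU at R = (-64/357, 55/51)
R = C + t·(U−C) with t = -38/17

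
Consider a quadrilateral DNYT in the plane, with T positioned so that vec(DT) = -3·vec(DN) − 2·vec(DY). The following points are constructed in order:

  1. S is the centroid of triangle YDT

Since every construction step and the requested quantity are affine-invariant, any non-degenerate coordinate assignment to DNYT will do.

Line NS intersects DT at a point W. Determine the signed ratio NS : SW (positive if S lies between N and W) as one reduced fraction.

NS:SW = -3

Choose coordinates D = (0, 0), N = (1, 0), Y = (0, 1), T = (-3, -2).
1. S is the centroid of triangle YDT ⇒ S = (-1, -1/3)
line NS meets DT at W = (-1/3, -2/9)
S = N + t·(W−N) with t = 3/2, so NS:SW = 3/2:-1/2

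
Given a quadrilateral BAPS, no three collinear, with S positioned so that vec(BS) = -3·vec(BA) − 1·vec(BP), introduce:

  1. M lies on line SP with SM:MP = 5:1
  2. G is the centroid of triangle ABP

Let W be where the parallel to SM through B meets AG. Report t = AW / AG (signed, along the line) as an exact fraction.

t = 6/7

Set B = (0, 0), A = (1, 0), P = (0, 1), S = (-3, -1); any affine frame gives the same invariant.
1. M lies on line SP with SM:MP = 5:1 ⇒ M = (-1/2, 2/3)
2. G is the centroid of triangle ABP ⇒ G = (1/3, 1/3)
through B parallel to SM: direction (5/2, 5/3); meets AG at W = (3/7, 2/7)
W = A + t·(G−A) with t = 6/7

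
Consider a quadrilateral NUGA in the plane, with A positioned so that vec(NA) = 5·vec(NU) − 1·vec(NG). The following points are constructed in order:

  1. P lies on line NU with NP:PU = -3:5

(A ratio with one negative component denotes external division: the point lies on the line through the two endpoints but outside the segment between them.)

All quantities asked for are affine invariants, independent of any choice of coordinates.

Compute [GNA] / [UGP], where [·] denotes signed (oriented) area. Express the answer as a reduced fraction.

[GNA]:[UGP] = 2

Assign N = (0, 0), U = (1, 0), G = (0, 1), A = (5, -1) — the answer is frame-independent, so this choice is without loss of generality.
1. P lies on line NU with NP:PU = -3:5 ⇒ P = (-3/2, 0)
2·[GNA] = 5, 2·[UGP] = 5/2
[GNA]:[UGP] = 5:5/2 = 2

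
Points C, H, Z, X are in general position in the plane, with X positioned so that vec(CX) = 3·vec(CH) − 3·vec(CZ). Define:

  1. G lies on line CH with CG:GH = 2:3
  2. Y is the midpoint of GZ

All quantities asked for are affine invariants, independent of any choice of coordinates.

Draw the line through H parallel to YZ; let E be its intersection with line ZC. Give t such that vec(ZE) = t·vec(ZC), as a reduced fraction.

Work in coordinates with C = (0, 0), H = (1, 0), Z = (0, 1), X = (3, -3).
1. G lies on line CH with CG:GH = 2:3 ⇒ G = (2/5, 0)
2. Y is the midpoint of GZ ⇒ Y = (1/5, 1/2)
through H parallel to YZ: direction (-1/5, 1/2); meets ZC at E = (0, 5/2)
E = Z + t·(C−Z) with t = -3/2

t = -3/2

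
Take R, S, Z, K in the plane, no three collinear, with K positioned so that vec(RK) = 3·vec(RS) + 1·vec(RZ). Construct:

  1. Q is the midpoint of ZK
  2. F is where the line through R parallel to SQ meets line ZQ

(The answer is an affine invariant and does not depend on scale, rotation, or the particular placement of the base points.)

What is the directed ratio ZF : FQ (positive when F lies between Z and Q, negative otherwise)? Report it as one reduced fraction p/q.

ZF:FQ = 1/2

Assign R = (0, 0), S = (1, 0), Z = (0, 1), K = (3, 1) — the answer is frame-independent, so this choice is without loss of generality.
1. Q is the midpoint of ZK ⇒ Q = (3/2, 1)
2. F is where the line through R parallel to SQ meets line ZQ ⇒ F = (1/2, 1)
F = Z + t·(Q−Z) with t = 1/3, so ZF:FQ = t:(1−t) = 1/3:2/3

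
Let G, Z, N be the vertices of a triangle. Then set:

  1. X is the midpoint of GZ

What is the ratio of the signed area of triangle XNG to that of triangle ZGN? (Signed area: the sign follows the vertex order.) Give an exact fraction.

Assign G = (0, 0), Z = (1, 0), N = (0, 1) — the answer is frame-independent, so this choice is without loss of generality.
1. X is the midpoint of GZ ⇒ X = (1/2, 0)
2·[XNG] = 1/2, 2·[ZGN] = -1
[XNG]:[ZGN] = 1/2:-1 = -1/2

[XNG]:[ZGN] = -1/2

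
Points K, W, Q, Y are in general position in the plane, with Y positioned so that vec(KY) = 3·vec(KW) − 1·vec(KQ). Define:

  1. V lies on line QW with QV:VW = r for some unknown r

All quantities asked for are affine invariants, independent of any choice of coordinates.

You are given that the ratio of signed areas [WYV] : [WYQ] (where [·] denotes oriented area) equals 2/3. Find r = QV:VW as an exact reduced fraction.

Choose coordinates K = (0, 0), W = (1, 0), Q = (0, 1), Y = (3, -1).
1. With QV:VW = r, write λ = r/(r+1) so V = Q + λ·(W−Q); V is affine-linear in λ
Every point depending on V is an affine combination of V and λ-independent points, so each such coordinate is linear in λ; the λ² term in each signed area is a multiple of (W−Q)×(W−Q) = 0, so 2·[WYV] and 2·[WYQ] are each linear in λ. Evaluating at λ=0 and λ=1:
  2·[WYV] = −λ + 1,   2·[WYQ] = 1
So [WYV]:[WYQ] = (−λ + 1) / (1). Setting this equal to 2/3:
  −λ + 1 = 2/3·(1)  ⇒  λ = 1/3
Then r = λ/(1−λ) = (1/3)/(2/3) = 1/2. Check: with r = 1/2, V = (1/3, 2/3) and [WYV]:[WYQ] = 2/3 as required.

r = 1/2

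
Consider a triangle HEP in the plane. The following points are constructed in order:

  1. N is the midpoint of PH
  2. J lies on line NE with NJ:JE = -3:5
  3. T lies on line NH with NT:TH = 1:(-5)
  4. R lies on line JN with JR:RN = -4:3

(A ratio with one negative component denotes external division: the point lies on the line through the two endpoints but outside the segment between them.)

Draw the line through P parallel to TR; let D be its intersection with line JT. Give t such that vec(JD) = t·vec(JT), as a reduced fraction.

t = 13/4

Set H = (0, 0), E = (1, 0), P = (0, 1); any affine frame gives the same invariant.
1. N is the midpoint of PH ⇒ N = (0, 1/2)
2. J lies on line NE with NJ:JE = -3:5 ⇒ J = (-3/2, 5/4)
3. T lies on line NH with NT:TH = 1:(-5) ⇒ T = (0, 5/8)
4. R lies on line JN with JR:RN = -4:3 ⇒ R = (9/2, -7/4)
through P parallel to TR: direction (9/2, -19/8); meets JT at D = (27/8, -25/32)
D = J + t·(T−J) with t = 13/4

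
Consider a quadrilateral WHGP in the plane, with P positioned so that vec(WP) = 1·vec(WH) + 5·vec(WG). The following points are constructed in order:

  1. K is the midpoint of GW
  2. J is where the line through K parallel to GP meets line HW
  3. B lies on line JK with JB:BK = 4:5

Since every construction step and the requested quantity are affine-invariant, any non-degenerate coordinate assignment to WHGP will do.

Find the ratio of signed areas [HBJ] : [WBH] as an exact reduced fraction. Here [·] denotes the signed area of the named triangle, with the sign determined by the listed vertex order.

[HBJ]:[WBH] = -9/8

Assign W = (0, 0), H = (1, 0), G = (0, 1), P = (1, 5) — the answer is frame-independent, so this choice is without loss of generality.
1. K is the midpoint of GW ⇒ K = (0, 1/2)
2. J is where the line through K parallel to GP meets line HW ⇒ J = (-1/8, 0)
3. B lies on line JK with JB:BK = 4:5 ⇒ B = (-5/72, 2/9)
2·[HBJ] = 1/4, 2·[WBH] = -2/9
[HBJ]:[WBH] = 1/4:-2/9 = -9/8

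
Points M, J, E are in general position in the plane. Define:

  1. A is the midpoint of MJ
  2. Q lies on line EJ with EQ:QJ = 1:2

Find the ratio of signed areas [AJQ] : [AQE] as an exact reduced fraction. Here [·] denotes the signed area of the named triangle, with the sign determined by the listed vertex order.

[AJQ]:[AQE] = 2

Set M = (0, 0), J = (1, 0), E = (0, 1); any affine frame gives the same invariant.
1. A is the midpoint of MJ ⇒ A = (1/2, 0)
2. Q lies on line EJ with EQ:QJ = 1:2 ⇒ Q = (1/3, 2/3)
2·[AJQ] = 1/3, 2·[AQE] = 1/6
[AJQ]:[AQE] = 1/3:1/6 = 2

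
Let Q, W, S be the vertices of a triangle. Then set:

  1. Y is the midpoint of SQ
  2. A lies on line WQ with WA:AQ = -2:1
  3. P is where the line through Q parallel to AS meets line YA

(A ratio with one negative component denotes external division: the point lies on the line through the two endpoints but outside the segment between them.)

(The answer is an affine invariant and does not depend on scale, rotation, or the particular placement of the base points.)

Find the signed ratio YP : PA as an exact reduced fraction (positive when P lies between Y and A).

YP:PA = -1/2

Assign Q = (0, 0), W = (1, 0), S = (0, 1) — the answer is frame-independent, so this choice is without loss of generality.
1. Y is the midpoint of SQ ⇒ Y = (0, 1/2)
2. A lies on line WQ with WA:AQ = -2:1 ⇒ A = (-1, 0)
3. P is where the line through Q parallel to AS meets line YA ⇒ P = (1, 1)
P = Y + t·(A−Y) with t = -1, so YP:PA = t:(1−t) = -1:2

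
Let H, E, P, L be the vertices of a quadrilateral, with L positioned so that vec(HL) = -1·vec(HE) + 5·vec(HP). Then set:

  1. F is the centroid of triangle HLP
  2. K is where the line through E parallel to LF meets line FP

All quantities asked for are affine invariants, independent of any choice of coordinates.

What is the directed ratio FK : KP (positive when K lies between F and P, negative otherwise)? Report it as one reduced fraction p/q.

FK:KP = -8/7

Choose coordinates H = (0, 0), E = (1, 0), P = (0, 1), L = (-1, 5).
1. F is the centroid of triangle HLP ⇒ F = (-1/3, 2)
2. K is where the line through E parallel to LF meets line FP ⇒ K = (7/3, -6)
K = F + t·(P−F) with t = 8, so FK:KP = t:(1−t) = 8:-7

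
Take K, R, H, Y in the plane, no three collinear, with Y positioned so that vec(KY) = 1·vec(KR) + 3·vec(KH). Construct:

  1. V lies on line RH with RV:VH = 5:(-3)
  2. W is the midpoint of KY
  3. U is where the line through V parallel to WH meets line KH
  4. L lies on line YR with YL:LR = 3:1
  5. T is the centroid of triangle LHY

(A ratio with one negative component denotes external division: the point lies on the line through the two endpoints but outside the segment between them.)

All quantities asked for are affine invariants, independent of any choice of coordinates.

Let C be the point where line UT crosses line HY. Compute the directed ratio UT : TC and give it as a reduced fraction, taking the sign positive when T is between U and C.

Assign K = (0, 0), R = (1, 0), H = (0, 1), Y = (1, 3) — the answer is frame-independent, so this choice is without loss of generality.
1. V lies on line RH with RV:VH = 5:(-3) ⇒ V = (-3/2, 5/2)
2. W is the midpoint of KY ⇒ W = (1/2, 3/2)
3. U is where the line through V parallel to WH meets line KH ⇒ U = (0, 4)
4. L lies on line YR with YL:LR = 3:1 ⇒ L = (1, 3/4)
5. T is the centroid of triangle LHY ⇒ T = (2/3, 19/12)
line UT meets HY at C = (8/15, 31/15)
T = U + t·(C−U) with t = 5/4, so UT:TC = 5/4:-1/4

UT:TC = -5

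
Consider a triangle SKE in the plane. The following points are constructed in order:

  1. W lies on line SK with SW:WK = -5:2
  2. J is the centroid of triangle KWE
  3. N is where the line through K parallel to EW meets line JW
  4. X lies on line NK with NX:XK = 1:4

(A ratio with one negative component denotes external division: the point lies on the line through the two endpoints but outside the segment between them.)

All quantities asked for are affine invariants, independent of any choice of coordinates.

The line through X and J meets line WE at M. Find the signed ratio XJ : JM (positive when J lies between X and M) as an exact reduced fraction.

Set S = (0, 0), K = (1, 0), E = (0, 1); any affine frame gives the same invariant.
1. W lies on line SK with SW:WK = -5:2 ⇒ W = (5/3, 0)
2. J is the centroid of triangle KWE ⇒ J = (8/9, 1/3)
3. N is where the line through K parallel to EW meets line JW ⇒ N = (-2/3, 1)
4. X lies on line NK with NX:XK = 1:4 ⇒ X = (-1/3, 4/5)
line XJ meets WE at M = (3/2, 1/10)
J = X + t·(M−X) with t = 2/3, so XJ:JM = 2/3:1/3

XJ:JM = 2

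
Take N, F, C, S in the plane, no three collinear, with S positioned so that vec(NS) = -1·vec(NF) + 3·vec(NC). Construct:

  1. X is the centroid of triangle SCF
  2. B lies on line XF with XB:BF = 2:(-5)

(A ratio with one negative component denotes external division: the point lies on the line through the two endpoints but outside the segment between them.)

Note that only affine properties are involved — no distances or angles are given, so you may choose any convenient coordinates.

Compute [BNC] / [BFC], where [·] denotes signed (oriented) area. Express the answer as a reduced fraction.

[BNC]:[BFC] = -6/5

Set N = (0, 0), F = (1, 0), C = (0, 1), S = (-1, 3); any affine frame gives the same invariant.
1. X is the centroid of triangle SCF ⇒ X = (0, 4/3)
2. B lies on line XF with XB:BF = 2:(-5) ⇒ B = (-2/3, 20/9)
2·[BNC] = 2/3, 2·[BFC] = -5/9
[BNC]:[BFC] = 2/3:-5/9 = -6/5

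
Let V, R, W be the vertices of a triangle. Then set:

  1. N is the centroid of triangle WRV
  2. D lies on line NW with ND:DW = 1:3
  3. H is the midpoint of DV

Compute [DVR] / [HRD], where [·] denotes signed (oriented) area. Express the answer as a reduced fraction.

[DVR]:[HRD] = 2

Work in coordinates with V = (0, 0), R = (1, 0), W = (0, 1).
1. N is the centroid of triangle WRV ⇒ N = (1/3, 1/3)
2. D lies on line NW with ND:DW = 1:3 ⇒ D = (1/4, 1/2)
3. H is the midpoint of DV ⇒ H = (1/8, 1/4)
2·[DVR] = 1/2, 2·[HRD] = 1/4
[DVR]:[HRD] = 1/2:1/4 = 2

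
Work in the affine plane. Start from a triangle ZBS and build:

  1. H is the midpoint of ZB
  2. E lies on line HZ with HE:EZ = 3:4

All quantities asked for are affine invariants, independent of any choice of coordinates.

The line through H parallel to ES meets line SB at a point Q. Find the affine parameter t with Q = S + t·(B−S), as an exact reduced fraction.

t = 3/10

Work in coordinates with Z = (0, 0), B = (1, 0), S = (0, 1).
1. H is the midpoint of ZB ⇒ H = (1/2, 0)
2. E lies on line HZ with HE:EZ = 3:4 ⇒ E = (2/7, 0)
through H parallel to ES: direction (-2/7, 1); meets SB at Q = (3/10, 7/10)
Q = S + t·(B−S) with t = 3/10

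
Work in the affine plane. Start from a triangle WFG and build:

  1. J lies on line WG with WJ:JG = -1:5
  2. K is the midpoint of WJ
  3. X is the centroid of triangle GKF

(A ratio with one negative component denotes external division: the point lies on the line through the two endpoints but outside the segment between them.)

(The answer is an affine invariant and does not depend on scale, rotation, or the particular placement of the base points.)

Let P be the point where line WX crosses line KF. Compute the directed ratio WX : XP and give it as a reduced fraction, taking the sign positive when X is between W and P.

WX:XP = -2/3

Choose coordinates W = (0, 0), F = (1, 0), G = (0, 1).
1. J lies on line WG with WJ:JG = -1:5 ⇒ J = (0, -1/4)
2. K is the midpoint of WJ ⇒ K = (0, -1/8)
3. X is the centroid of triangle GKF ⇒ X = (1/3, 7/24)
line WX meets KF at P = (-1/6, -7/48)
X = W + t·(P−W) with t = -2, so WX:XP = -2:3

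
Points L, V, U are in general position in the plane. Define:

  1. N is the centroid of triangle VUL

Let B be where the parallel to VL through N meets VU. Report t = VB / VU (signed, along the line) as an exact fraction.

Set L = (0, 0), V = (1, 0), U = (0, 1); any affine frame gives the same invariant.
1. N is the centroid of triangle VUL ⇒ N = (1/3, 1/3)
through N parallel to VL: direction (-1, 0); meets VU at B = (2/3, 1/3)
B = V + t·(U−V) with t = 1/3

t = 1/3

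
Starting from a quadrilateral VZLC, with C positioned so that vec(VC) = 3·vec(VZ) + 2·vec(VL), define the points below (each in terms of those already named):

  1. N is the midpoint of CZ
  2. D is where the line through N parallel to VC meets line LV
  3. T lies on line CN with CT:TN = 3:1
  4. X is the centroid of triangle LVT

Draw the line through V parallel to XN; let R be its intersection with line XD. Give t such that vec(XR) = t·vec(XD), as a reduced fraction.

Choose coordinates V = (0, 0), Z = (1, 0), L = (0, 1), C = (3, 2).
1. N is the midpoint of CZ ⇒ N = (2, 1)
2. D is where the line through N parallel to VC meets line LV ⇒ D = (0, -1/3)
3. T lies on line CN with CT:TN = 3:1 ⇒ T = (9/4, 5/4)
4. X is the centroid of triangle LVT ⇒ X = (3/4, 3/4)
through V parallel to XN: direction (5/4, 1/4); meets XD at R = (15/56, 3/56)
R = X + t·(D−X) with t = 9/14

t = 9/14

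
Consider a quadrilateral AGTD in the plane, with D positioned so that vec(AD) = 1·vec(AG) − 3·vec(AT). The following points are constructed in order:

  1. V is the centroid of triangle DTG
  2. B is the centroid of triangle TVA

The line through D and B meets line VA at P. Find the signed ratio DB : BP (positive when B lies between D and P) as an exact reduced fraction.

DB:BP = -7

Set A = (0, 0), G = (1, 0), T = (0, 1), D = (1, -3); any affine frame gives the same invariant.
1. V is the centroid of triangle DTG ⇒ V = (2/3, -2/3)
2. B is the centroid of triangle TVA ⇒ B = (2/9, 1/9)
line DB meets VA at P = (1/3, -1/3)
B = D + t·(P−D) with t = 7/6, so DB:BP = 7/6:-1/6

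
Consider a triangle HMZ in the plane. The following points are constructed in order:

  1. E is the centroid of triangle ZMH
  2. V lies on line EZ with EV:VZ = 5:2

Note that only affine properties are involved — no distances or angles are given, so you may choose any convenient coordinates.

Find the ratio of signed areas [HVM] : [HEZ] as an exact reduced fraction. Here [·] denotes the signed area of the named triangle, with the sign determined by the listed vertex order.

Assign H = (0, 0), M = (1, 0), Z = (0, 1) — the answer is frame-independent, so this choice is without loss of generality.
1. E is the centroid of triangle ZMH ⇒ E = (1/3, 1/3)
2. V lies on line EZ with EV:VZ = 5:2 ⇒ V = (2/21, 17/21)
2·[HVM] = -17/21, 2·[HEZ] = 1/3
[HVM]:[HEZ] = -17/21:1/3 = -17/7

[HVM]:[HEZ] = -17/7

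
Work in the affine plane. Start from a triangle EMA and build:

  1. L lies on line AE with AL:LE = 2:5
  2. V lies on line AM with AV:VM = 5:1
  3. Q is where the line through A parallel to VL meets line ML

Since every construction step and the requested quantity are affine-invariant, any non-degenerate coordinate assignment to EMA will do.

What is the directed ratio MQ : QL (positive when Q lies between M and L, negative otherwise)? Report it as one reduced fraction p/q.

MQ:QL = -6/5

Work in coordinates with E = (0, 0), M = (1, 0), A = (0, 1).
1. L lies on line AE with AL:LE = 2:5 ⇒ L = (0, 5/7)
2. V lies on line AM with AV:VM = 5:1 ⇒ V = (5/6, 1/6)
3. Q is where the line through A parallel to VL meets line ML ⇒ Q = (-5, 30/7)
Q = M + t·(L−M) with t = 6, so MQ:QL = t:(1−t) = 6:-5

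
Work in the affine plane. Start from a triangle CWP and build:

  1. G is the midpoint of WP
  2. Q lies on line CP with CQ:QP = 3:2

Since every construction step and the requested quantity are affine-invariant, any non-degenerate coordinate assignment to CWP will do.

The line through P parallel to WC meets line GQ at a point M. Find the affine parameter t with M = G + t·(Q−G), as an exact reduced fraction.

Assign C = (0, 0), W = (1, 0), P = (0, 1) — the answer is frame-independent, so this choice is without loss of generality.
1. G is the midpoint of WP ⇒ G = (1/2, 1/2)
2. Q lies on line CP with CQ:QP = 3:2 ⇒ Q = (0, 3/5)
through P parallel to WC: direction (-1, 0); meets GQ at M = (-2, 1)
M = G + t·(Q−G) with t = 5

t = 5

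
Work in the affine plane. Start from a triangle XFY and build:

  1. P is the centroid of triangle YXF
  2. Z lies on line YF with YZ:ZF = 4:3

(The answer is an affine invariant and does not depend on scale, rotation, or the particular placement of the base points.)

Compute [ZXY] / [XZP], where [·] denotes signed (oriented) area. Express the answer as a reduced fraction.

Set X = (0, 0), F = (1, 0), Y = (0, 1); any affine frame gives the same invariant.
1. P is the centroid of triangle YXF ⇒ P = (1/3, 1/3)
2. Z lies on line YF with YZ:ZF = 4:3 ⇒ Z = (4/7, 3/7)
2·[ZXY] = -4/7, 2·[XZP] = 1/21
[ZXY]:[XZP] = -4/7:1/21 = -12

[ZXY]:[XZP] = -12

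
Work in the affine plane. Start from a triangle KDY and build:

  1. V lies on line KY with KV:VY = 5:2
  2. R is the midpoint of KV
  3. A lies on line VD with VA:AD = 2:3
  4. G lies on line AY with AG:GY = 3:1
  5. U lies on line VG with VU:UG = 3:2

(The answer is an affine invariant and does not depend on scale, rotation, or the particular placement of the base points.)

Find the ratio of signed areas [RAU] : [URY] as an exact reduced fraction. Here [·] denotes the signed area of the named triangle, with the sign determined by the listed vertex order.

[RAU]:[URY] = -121/27

Choose coordinates K = (0, 0), D = (1, 0), Y = (0, 1).
1. V lies on line KY with KV:VY = 5:2 ⇒ V = (0, 5/7)
2. R is the midpoint of KV ⇒ R = (0, 5/14)
3. A lies on line VD with VA:AD = 2:3 ⇒ A = (2/5, 3/7)
4. G lies on line AY with AG:GY = 3:1 ⇒ G = (1/10, 6/7)
5. U lies on line VG with VU:UG = 3:2 ⇒ U = (3/50, 4/5)
2·[RAU] = 121/700, 2·[URY] = -27/700
[RAU]:[URY] = 121/700:-27/700 = -121/27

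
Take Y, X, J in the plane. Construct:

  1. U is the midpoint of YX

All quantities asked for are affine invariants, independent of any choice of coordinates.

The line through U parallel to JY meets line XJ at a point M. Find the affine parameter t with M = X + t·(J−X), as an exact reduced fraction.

t = 1/2

Assign Y = (0, 0), X = (1, 0), J = (0, 1) — the answer is frame-independent, so this choice is without loss of generality.
1. U is the midpoint of YX ⇒ U = (1/2, 0)
through U parallel to JY: direction (0, -1); meets XJ at M = (1/2, 1/2)
M = X + t·(J−X) with t = 1/2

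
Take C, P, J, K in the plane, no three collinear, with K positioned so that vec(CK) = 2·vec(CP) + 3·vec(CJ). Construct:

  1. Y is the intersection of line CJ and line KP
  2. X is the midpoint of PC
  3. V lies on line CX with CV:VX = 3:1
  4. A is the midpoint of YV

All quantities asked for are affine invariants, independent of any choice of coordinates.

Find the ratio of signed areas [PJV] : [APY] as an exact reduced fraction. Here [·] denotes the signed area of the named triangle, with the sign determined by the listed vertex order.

[PJV]:[APY] = -2/3

Assign C = (0, 0), P = (1, 0), J = (0, 1), K = (2, 3) — the answer is frame-independent, so this choice is without loss of generality.
1. Y is the intersection of line CJ and line KP ⇒ Y = (0, -3)
2. X is the midpoint of PC ⇒ X = (1/2, 0)
3. V lies on line CX with CV:VX = 3:1 ⇒ V = (3/8, 0)
4. A is the midpoint of YV ⇒ A = (3/16, -3/2)
2·[PJV] = 5/8, 2·[APY] = -15/16
[PJV]:[APY] = 5/8:-15/16 = -2/3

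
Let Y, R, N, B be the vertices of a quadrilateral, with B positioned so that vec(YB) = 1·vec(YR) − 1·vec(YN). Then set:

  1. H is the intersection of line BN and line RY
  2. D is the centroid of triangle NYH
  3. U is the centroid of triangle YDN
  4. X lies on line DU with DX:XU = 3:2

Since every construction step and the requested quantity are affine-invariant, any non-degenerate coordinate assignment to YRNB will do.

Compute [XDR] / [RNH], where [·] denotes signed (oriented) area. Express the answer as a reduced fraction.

Choose coordinates Y = (0, 0), R = (1, 0), N = (0, 1), B = (1, -1).
1. H is the intersection of line BN and line RY ⇒ H = (1/2, 0)
2. D is the centroid of triangle NYH ⇒ D = (1/6, 1/3)
3. U is the centroid of triangle YDN ⇒ U = (1/18, 4/9)
4. X lies on line DU with DX:XU = 3:2 ⇒ X = (1/10, 2/5)
2·[XDR] = 1/30, 2·[RNH] = 1/2
[XDR]:[RNH] = 1/30:1/2 = 1/15

[XDR]:[RNH] = 1/15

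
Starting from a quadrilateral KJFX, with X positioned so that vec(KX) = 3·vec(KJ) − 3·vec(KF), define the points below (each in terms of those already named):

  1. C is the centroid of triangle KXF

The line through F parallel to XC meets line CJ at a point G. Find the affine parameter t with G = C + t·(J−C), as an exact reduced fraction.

t = 3/4

Assign K = (0, 0), J = (1, 0), F = (0, 1), X = (3, -3) — the answer is frame-independent, so this choice is without loss of generality.
1. C is the centroid of triangle KXF ⇒ C = (1, -2/3)
through F parallel to XC: direction (-2, 7/3); meets CJ at G = (1, -1/6)
G = C + t·(J−C) with t = 3/4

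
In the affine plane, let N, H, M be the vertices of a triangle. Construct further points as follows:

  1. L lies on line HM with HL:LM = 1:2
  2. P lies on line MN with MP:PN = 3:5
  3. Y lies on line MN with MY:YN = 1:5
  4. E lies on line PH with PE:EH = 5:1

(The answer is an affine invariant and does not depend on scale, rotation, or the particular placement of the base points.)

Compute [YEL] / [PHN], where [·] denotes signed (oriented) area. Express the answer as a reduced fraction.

[YEL]:[PHN] = -1/9

Work in coordinates with N = (0, 0), H = (1, 0), M = (0, 1).
1. L lies on line HM with HL:LM = 1:2 ⇒ L = (2/3, 1/3)
2. P lies on line MN with MP:PN = 3:5 ⇒ P = (0, 5/8)
3. Y lies on line MN with MY:YN = 1:5 ⇒ Y = (0, 5/6)
4. E lies on line PH with PE:EH = 5:1 ⇒ E = (5/6, 5/48)
2·[YEL] = 5/72, 2·[PHN] = -5/8
[YEL]:[PHN] = 5/72:-5/8 = -1/9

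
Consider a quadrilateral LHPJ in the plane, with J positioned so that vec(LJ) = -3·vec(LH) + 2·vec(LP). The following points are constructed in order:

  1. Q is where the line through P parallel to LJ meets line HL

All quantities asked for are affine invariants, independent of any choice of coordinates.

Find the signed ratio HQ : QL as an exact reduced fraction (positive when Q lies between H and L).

Work in coordinates with L = (0, 0), H = (1, 0), P = (0, 1), J = (-3, 2).
1. Q is where the line through P parallel to LJ meets line HL ⇒ Q = (3/2, 0)
Q = H + t·(L−H) with t = -1/2, so HQ:QL = t:(1−t) = -1/2:3/2

HQ:QL = -1/3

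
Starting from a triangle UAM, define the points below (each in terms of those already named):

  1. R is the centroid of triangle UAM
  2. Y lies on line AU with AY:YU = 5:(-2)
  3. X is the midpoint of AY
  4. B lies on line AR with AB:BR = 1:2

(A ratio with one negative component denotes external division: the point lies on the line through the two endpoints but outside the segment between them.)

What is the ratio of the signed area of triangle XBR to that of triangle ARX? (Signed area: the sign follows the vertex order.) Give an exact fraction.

[XBR]:[ARX] = 2/3

Assign U = (0, 0), A = (1, 0), M = (0, 1) — the answer is frame-independent, so this choice is without loss of generality.
1. R is the centroid of triangle UAM ⇒ R = (1/3, 1/3)
2. Y lies on line AU with AY:YU = 5:(-2) ⇒ Y = (-2/3, 0)
3. X is the midpoint of AY ⇒ X = (1/6, 0)
4. B lies on line AR with AB:BR = 1:2 ⇒ B = (7/9, 1/9)
2·[XBR] = 5/27, 2·[ARX] = 5/18
[XBR]:[ARX] = 5/27:5/18 = 2/3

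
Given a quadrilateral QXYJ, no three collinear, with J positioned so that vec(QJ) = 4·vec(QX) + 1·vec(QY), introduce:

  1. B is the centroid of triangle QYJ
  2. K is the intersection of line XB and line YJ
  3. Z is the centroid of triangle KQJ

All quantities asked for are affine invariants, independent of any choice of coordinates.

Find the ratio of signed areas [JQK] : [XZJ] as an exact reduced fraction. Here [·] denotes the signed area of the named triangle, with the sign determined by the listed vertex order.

Choose coordinates Q = (0, 0), X = (1, 0), Y = (0, 1), J = (4, 1).
1. B is the centroid of triangle QYJ ⇒ B = (4/3, 2/3)
2. K is the intersection of line XB and line YJ ⇒ K = (3/2, 1)
3. Z is the centroid of triangle KQJ ⇒ Z = (11/6, 2/3)
2·[JQK] = -5/2, 2·[XZJ] = -7/6
[JQK]:[XZJ] = -5/2:-7/6 = 15/7

[JQK]:[XZJ] = 15/7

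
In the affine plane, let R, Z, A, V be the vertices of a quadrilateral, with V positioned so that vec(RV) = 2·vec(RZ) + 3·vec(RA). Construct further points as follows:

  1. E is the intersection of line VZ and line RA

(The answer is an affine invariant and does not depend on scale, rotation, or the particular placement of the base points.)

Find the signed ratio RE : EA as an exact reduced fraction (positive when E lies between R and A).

RE:EA = -3/4

Choose coordinates R = (0, 0), Z = (1, 0), A = (0, 1), V = (2, 3).
1. E is the intersection of line VZ and line RA ⇒ E = (0, -3)
E = R + t·(A−R) with t = -3, so RE:EA = t:(1−t) = -3:4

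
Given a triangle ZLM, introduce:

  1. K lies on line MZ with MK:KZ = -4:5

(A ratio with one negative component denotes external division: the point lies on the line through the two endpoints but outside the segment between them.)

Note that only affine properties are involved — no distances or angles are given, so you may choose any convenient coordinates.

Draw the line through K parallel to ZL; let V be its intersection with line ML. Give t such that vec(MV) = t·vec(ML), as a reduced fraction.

Choose coordinates Z = (0, 0), L = (1, 0), M = (0, 1).
1. K lies on line MZ with MK:KZ = -4:5 ⇒ K = (0, 5)
through K parallel to ZL: direction (1, 0); meets ML at V = (-4, 5)
V = M + t·(L−M) with t = -4

t = -4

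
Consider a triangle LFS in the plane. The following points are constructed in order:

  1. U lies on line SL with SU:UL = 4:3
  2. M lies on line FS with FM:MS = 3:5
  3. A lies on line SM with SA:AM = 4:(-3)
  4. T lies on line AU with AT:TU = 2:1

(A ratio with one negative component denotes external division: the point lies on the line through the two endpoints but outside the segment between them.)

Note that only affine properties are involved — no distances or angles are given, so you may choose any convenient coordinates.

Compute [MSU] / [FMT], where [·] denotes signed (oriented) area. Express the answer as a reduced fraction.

[MSU]:[FMT] = 5/2

Work in coordinates with L = (0, 0), F = (1, 0), S = (0, 1).
1. U lies on line SL with SU:UL = 4:3 ⇒ U = (0, 3/7)
2. M lies on line FS with FM:MS = 3:5 ⇒ M = (5/8, 3/8)
3. A lies on line SM with SA:AM = 4:(-3) ⇒ A = (5/2, -3/2)
4. T lies on line AU with AT:TU = 2:1 ⇒ T = (5/6, -3/14)
2·[MSU] = 5/14, 2·[FMT] = 1/7
[MSU]:[FMT] = 5/14:1/7 = 5/2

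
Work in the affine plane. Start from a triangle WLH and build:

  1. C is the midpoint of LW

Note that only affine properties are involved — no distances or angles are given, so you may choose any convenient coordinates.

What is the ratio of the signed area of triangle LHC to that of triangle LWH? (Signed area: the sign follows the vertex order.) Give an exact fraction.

[LHC]:[LWH] = -1/2

Assign W = (0, 0), L = (1, 0), H = (0, 1) — the answer is frame-independent, so this choice is without loss of generality.
1. C is the midpoint of LW ⇒ C = (1/2, 0)
2·[LHC] = 1/2, 2·[LWH] = -1
[LHC]:[LWH] = 1/2:-1 = -1/2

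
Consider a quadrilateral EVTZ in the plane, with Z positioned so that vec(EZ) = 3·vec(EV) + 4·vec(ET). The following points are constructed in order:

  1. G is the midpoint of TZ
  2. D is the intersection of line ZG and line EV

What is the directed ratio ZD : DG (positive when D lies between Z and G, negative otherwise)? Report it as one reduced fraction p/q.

Set E = (0, 0), V = (1, 0), T = (0, 1), Z = (3, 4); any affine frame gives the same invariant.
1. G is the midpoint of TZ ⇒ G = (3/2, 5/2)
2. D is the intersection of line ZG and line EV ⇒ D = (-1, 0)
D = Z + t·(G−Z) with t = 8/3, so ZD:DG = t:(1−t) = 8/3:-5/3

ZD:DG = -8/5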